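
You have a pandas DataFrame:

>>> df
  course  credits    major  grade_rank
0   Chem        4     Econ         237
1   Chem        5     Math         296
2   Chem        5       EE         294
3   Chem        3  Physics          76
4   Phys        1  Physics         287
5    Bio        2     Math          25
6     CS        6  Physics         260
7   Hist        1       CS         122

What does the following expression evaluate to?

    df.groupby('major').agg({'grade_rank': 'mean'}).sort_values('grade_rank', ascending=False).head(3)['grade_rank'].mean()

group by major, mean of grade_rank:
         grade_rank
major              
CS       122.000000
EE       294.000000
Econ     237.000000
Math     160.500000
Physics  207.666667
sort by grade_rank descending:
         grade_rank
major              
EE       294.000000
Econ     237.000000
Physics  207.666667
Math     160.500000
CS       122.000000
take first 3 rows:
         grade_rank
major              
EE       294.000000
Econ     237.000000
Physics  207.666667
Reading off the mean of column 'grade_rank', we get 246.222222222.

246.222222222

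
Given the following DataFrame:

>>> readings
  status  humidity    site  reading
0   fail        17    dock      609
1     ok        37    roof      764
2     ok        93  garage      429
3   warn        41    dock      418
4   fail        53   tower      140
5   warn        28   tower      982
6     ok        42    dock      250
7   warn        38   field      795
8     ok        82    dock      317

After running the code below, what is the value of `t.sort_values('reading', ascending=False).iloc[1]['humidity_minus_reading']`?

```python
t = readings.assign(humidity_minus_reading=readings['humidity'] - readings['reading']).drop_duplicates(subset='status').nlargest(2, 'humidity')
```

-377

add column humidity_minus_reading = readings['humidity'] - readings['reading']:
  status  humidity    site  reading  humidity_minus_reading
0   fail        17    dock      609                    -592
1     ok        37    roof      764                    -727
2     ok        93  garage      429                    -336
3   warn        41    dock      418                    -377
4   fail        53   tower      140                     -87
5   warn        28   tower      982                    -954
6     ok        42    dock      250                    -208
7   warn        38   field      795                    -757
8     ok        82    dock      317                    -235
drop duplicate status (keep=first):
  status  humidity  site  reading  humidity_minus_reading
0   fail        17  dock      609                    -592
1     ok        37  roof      764                    -727
3   warn        41  dock      418                    -377
take 2 rows with largest humidity:
  status  humidity  site  reading  humidity_minus_reading
3   warn        41  dock      418                    -377
1     ok        37  roof      764                    -727
sort by reading descending:
  status  humidity  site  reading  humidity_minus_reading
1     ok        37  roof      764                    -727
3   warn        41  dock      418                    -377
Hence -377.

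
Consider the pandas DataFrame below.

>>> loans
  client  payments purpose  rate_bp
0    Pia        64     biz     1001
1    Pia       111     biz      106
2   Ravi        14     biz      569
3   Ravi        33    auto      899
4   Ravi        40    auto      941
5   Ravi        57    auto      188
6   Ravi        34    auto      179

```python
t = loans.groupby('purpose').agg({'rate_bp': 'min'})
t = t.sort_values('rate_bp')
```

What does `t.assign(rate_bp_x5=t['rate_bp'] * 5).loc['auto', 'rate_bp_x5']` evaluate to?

group by purpose, min of rate_bp:
         rate_bp
purpose         
auto         179
biz          106
sort by rate_bp:
         rate_bp
purpose         
biz          106
auto         179
add column rate_bp_x5 = t['rate_bp'] * 5:
         rate_bp  rate_bp_x5
purpose                     
biz          106         530
auto         179         895

895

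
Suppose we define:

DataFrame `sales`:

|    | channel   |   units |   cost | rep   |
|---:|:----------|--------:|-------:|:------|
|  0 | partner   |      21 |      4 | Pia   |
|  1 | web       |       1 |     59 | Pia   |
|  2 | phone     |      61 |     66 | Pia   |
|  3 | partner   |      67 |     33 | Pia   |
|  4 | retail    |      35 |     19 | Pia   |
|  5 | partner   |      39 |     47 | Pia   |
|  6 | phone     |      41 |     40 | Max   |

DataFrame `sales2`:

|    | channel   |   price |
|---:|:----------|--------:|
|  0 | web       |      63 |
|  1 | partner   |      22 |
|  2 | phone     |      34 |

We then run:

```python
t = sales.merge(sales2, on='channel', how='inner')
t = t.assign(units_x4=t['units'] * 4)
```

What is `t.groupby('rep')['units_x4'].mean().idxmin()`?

Pia

merge on 'channel' (how='inner') → 6 rows:
   channel  units  cost  rep  price
0  partner     21     4  Pia     22
1      web      1    59  Pia     63
2    phone     61    66  Pia     34
3  partner     67    33  Pia     22
4  partner     39    47  Pia     22
5    phone     41    40  Max     34
add column units_x4 = t['units'] * 4:
   channel  units  cost  rep  price  units_x4
0  partner     21     4  Pia     22        84
1      web      1    59  Pia     63         4
2    phone     61    66  Pia     34       244
3  partner     67    33  Pia     22       268
4  partner     39    47  Pia     22       156
5    phone     41    40  Max     34       164
group by rep, mean of units_x4:
rep
Max    164.0
Pia    151.2
Name: units_x4, dtype: float64
label with the smallest value → Pia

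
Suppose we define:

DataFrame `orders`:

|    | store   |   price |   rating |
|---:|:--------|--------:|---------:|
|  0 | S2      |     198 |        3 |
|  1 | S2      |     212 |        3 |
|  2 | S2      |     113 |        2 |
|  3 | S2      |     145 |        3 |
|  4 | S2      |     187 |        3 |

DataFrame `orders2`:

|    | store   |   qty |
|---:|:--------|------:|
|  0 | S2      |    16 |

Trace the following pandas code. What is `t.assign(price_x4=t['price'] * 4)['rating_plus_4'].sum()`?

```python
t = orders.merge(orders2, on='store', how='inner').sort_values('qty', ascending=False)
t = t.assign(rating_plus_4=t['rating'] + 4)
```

merge on 'store' (how='inner') → 5 rows:
  store  price  rating  qty
0    S2    198       3   16
1    S2    212       3   16
2    S2    113       2   16
3    S2    145       3   16
4    S2    187       3   16
sort by qty descending:
  store  price  rating  qty
0    S2    198       3   16
1    S2    212       3   16
2    S2    113       2   16
3    S2    145       3   16
4    S2    187       3   16
add column rating_plus_4 = t['rating'] + 4:
  store  price  rating  qty  rating_plus_4
0    S2    198       3   16              7
1    S2    212       3   16              7
2    S2    113       2   16              6
3    S2    145       3   16              7
4    S2    187       3   16              7
add column price_x4 = t['price'] * 4:
  store  price  rating  qty  rating_plus_4  price_x4
0    S2    198       3   16              7       792
1    S2    212       3   16              7       848
2    S2    113       2   16              6       452
3    S2    145       3   16              7       580
4    S2    187       3   16              7       748

34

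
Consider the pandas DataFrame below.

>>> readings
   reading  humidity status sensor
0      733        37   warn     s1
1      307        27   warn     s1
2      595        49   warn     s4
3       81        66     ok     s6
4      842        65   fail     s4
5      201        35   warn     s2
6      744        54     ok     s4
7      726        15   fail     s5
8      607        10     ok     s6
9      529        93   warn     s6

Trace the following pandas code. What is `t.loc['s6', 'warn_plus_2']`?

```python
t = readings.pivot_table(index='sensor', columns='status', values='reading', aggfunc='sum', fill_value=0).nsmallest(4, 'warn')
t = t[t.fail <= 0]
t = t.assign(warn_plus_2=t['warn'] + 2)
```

531

pivot: rows=sensor, cols=status, sum(reading):
status  fail   ok  warn
sensor                 
s1         0    0  1040
s2         0    0   201
s4       842  744   595
s5       726    0     0
s6         0  688   529
take 4 rows with smallest warn:
status  fail   ok  warn
sensor                 
s5       726    0     0
s2         0    0   201
s6         0  688   529
s4       842  744   595
filter rows where fail <= 0:
status  fail   ok  warn
sensor                 
s2         0    0   201
s6         0  688   529
add column warn_plus_2 = t['warn'] + 2:
status  fail   ok  warn  warn_plus_2
sensor                              
s2         0    0   201          203
s6         0  688   529          531
Finally, value at row 's6', column 'warn_plus_2' = 531.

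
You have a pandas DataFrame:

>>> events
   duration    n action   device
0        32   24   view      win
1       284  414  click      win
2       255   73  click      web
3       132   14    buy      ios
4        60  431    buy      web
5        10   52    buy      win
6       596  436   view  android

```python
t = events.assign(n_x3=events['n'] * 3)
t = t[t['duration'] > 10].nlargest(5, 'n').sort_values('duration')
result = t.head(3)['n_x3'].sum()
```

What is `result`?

add column n_x3 = events['n'] * 3:
   duration    n action   device  n_x3
0        32   24   view      win    72
1       284  414  click      win  1242
2       255   73  click      web   219
3       132   14    buy      ios    42
4        60  431    buy      web  1293
5        10   52    buy      win   156
6       596  436   view  android  1308
filter rows where duration > 10:
   duration    n action   device  n_x3
0        32   24   view      win    72
1       284  414  click      win  1242
2       255   73  click      web   219
3       132   14    buy      ios    42
4        60  431    buy      web  1293
6       596  436   view  android  1308
take 5 rows with largest n:
   duration    n action   device  n_x3
6       596  436   view  android  1308
4        60  431    buy      web  1293
1       284  414  click      win  1242
2       255   73  click      web   219
0        32   24   view      win    72
sort by duration:
   duration    n action   device  n_x3
0        32   24   view      win    72
4        60  431    buy      web  1293
2       255   73  click      web   219
1       284  414  click      win  1242
6       596  436   view  android  1308
take first 3 rows:
   duration    n action device  n_x3
0        32   24   view    win    72
4        60  431    buy    web  1293
2       255   73  click    web   219
The sum of column 'n_x3' is 1584.

1584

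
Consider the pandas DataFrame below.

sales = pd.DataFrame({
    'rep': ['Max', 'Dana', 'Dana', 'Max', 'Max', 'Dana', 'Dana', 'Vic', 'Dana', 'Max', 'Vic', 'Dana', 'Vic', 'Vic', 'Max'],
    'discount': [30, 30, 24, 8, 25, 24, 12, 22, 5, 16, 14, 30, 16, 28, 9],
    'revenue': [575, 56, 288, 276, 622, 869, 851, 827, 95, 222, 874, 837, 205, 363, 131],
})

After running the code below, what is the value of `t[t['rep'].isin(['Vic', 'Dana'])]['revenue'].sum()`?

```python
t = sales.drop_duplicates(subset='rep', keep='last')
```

drop duplicate rep (keep=last):
     rep  discount  revenue
11  Dana        30      837
13   Vic        28      363
14   Max         9      131
filter rows where rep in ['Vic', 'Dana']:
     rep  discount  revenue
11  Dana        30      837
13   Vic        28      363
sum of column 'revenue' → 1200

1200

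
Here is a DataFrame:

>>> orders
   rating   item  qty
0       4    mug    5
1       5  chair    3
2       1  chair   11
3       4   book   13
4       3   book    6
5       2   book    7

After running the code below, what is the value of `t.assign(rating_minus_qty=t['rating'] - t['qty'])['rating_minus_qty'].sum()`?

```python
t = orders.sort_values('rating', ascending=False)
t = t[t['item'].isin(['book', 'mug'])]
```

sort by rating descending:
   rating   item  qty
1       5  chair    3
0       4    mug    5
3       4   book   13
4       3   book    6
5       2   book    7
2       1  chair   11
filter rows where item in ['book', 'mug']:
   rating  item  qty
0       4   mug    5
3       4  book   13
4       3  book    6
5       2  book    7
add column rating_minus_qty = t['rating'] - t['qty']:
   rating  item  qty  rating_minus_qty
0       4   mug    5                -1
3       4  book   13                -9
4       3  book    6                -3
5       2  book    7                -5
sum of column 'rating_minus_qty' → -18

-18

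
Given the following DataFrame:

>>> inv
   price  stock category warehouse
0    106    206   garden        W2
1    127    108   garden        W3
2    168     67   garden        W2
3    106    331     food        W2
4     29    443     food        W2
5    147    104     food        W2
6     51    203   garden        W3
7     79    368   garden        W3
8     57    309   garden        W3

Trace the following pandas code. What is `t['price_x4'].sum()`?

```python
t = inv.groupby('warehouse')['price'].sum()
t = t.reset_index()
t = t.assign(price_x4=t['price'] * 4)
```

group by warehouse, sum of price:
warehouse
W2    556
W3    314
Name: price, dtype: int64
reset_index():
  warehouse  price
0        W2    556
1        W3    314
add column price_x4 = t['price'] * 4:
  warehouse  price  price_x4
0        W2    556      2224
1        W3    314      1256

3480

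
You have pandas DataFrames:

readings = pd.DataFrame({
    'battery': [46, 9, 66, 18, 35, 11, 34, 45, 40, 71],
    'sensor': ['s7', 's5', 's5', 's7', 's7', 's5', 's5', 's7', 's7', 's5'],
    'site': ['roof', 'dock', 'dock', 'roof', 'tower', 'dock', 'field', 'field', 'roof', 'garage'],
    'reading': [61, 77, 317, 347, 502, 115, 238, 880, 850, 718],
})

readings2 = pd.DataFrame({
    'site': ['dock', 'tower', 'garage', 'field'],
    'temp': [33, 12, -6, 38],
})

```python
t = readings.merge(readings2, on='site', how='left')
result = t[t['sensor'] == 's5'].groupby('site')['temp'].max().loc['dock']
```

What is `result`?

merge on 'site' (how='left') → 10 rows:
   battery sensor    site  reading  temp
0       46     s7    roof       61   NaN
1        9     s5    dock       77  33.0
2       66     s5    dock      317  33.0
3       18     s7    roof      347   NaN
4       35     s7   tower      502  12.0
5       11     s5    dock      115  33.0
6       34     s5   field      238  38.0
7       45     s7   field      880  38.0
8       40     s7    roof      850   NaN
9       71     s5  garage      718  -6.0
filter rows where sensor == 's5':
   battery sensor    site  reading  temp
1        9     s5    dock       77  33.0
2       66     s5    dock      317  33.0
5       11     s5    dock      115  33.0
6       34     s5   field      238  38.0
9       71     s5  garage      718  -6.0
group by site, max of temp:
site
dock      33.0
field     38.0
garage    -6.0
Name: temp, dtype: float64
Hence 33.0.

33.0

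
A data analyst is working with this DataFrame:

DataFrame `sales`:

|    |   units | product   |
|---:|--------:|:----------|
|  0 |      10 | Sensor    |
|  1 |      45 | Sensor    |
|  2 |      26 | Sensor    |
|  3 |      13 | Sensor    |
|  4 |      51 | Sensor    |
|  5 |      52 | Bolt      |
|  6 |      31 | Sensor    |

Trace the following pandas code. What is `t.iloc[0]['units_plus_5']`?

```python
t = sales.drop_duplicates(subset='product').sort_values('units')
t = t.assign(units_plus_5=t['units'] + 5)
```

15

drop duplicate product (keep=first):
   units product
0     10  Sensor
5     52    Bolt
sort by units:
   units product
0     10  Sensor
5     52    Bolt
add column units_plus_5 = t['units'] + 5:
   units product  units_plus_5
0     10  Sensor            15
5     52    Bolt            57
The value at position 0, column 'units_plus_5' is 15.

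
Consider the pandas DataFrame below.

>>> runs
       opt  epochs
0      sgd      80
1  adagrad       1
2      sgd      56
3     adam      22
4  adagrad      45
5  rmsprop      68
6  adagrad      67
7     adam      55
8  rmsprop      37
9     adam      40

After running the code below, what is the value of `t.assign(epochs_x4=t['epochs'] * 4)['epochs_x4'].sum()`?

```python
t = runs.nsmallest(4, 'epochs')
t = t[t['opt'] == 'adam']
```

248

take 4 rows with smallest epochs:
       opt  epochs
1  adagrad       1
3     adam      22
8  rmsprop      37
9     adam      40
filter rows where opt == 'adam':
    opt  epochs
3  adam      22
9  adam      40
add column epochs_x4 = t['epochs'] * 4:
    opt  epochs  epochs_x4
3  adam      22         88
9  adam      40        160
Finally, sum of column 'epochs_x4' = 248.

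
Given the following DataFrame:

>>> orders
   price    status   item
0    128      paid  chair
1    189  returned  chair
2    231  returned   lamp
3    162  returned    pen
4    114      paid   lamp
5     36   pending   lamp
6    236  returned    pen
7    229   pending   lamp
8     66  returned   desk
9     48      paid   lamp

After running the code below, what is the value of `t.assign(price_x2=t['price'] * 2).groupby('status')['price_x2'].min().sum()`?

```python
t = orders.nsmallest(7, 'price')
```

take 7 rows with smallest price:
   price    status   item
5     36   pending   lamp
9     48      paid   lamp
8     66  returned   desk
4    114      paid   lamp
0    128      paid  chair
3    162  returned    pen
1    189  returned  chair
add column price_x2 = t['price'] * 2:
   price    status   item  price_x2
5     36   pending   lamp        72
9     48      paid   lamp        96
8     66  returned   desk       132
4    114      paid   lamp       228
0    128      paid  chair       256
3    162  returned    pen       324
1    189  returned  chair       378
group by status, min of price_x2:
status
paid         96
pending      72
returned    132
Name: price_x2, dtype: int64

300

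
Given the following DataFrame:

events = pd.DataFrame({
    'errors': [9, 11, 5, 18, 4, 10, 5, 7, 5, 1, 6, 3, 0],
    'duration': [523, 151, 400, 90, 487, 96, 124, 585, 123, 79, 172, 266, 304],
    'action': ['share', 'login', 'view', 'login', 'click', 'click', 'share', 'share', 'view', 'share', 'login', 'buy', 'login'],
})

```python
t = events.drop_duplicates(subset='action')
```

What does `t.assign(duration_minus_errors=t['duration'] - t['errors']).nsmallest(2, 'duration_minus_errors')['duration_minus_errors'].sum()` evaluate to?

403

drop duplicate action (keep=first):
    errors  duration action
0        9       523  share
1       11       151  login
2        5       400   view
4        4       487  click
11       3       266    buy
add column duration_minus_errors = t['duration'] - t['errors']:
    errors  duration action  duration_minus_errors
0        9       523  share                    514
1       11       151  login                    140
2        5       400   view                    395
4        4       487  click                    483
11       3       266    buy                    263
take 2 rows with smallest duration_minus_errors:
    errors  duration action  duration_minus_errors
1       11       151  login                    140
11       3       266    buy                    263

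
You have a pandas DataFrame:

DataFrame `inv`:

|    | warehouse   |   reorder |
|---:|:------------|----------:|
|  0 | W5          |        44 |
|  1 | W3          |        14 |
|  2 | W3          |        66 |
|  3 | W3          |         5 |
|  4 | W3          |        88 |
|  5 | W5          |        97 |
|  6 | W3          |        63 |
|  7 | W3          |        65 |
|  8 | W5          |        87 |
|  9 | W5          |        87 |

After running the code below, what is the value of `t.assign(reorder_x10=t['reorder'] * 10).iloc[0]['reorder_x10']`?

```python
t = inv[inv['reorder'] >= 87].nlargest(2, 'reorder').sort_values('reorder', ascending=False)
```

filter rows where reorder >= 87:
  warehouse  reorder
4        W3       88
5        W5       97
8        W5       87
9        W5       87
take 2 rows with largest reorder:
  warehouse  reorder
5        W5       97
4        W3       88
sort by reorder descending:
  warehouse  reorder
5        W5       97
4        W3       88
add column reorder_x10 = t['reorder'] * 10:
  warehouse  reorder  reorder_x10
5        W5       97          970
4        W3       88          880
So iloc[0]['reorder_x10'] = 970.

970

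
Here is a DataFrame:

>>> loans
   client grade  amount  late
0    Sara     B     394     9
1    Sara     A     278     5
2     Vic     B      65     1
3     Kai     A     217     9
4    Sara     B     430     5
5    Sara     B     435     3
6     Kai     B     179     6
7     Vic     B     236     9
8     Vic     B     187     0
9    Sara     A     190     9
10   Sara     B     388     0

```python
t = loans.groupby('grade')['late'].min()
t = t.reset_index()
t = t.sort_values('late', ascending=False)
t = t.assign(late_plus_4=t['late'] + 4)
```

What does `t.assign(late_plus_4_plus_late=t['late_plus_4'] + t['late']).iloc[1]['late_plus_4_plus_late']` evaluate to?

4

group by grade, min of late:
grade
A    5
B    0
Name: late, dtype: int64
reset_index():
  grade  late
0     A     5
1     B     0
sort by late descending:
  grade  late
0     A     5
1     B     0
add column late_plus_4 = t['late'] + 4:
  grade  late  late_plus_4
0     A     5            9
1     B     0            4
add column late_plus_4_plus_late = t['late_plus_4'] + t['late']:
  grade  late  late_plus_4  late_plus_4_plus_late
0     A     5            9                     14
1     B     0            4                      4
So iloc[1]['late_plus_4_plus_late'] = 4.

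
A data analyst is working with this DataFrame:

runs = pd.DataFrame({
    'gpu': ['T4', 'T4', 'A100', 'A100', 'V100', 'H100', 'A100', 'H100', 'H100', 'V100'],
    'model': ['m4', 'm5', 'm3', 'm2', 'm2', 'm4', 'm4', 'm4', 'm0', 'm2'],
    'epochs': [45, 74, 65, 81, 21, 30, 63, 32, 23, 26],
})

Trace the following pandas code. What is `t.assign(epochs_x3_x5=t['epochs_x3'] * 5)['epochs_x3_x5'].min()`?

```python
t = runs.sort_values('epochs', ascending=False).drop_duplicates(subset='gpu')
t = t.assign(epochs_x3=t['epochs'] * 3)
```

390

sort by epochs descending:
    gpu model  epochs
3  A100    m2      81
1    T4    m5      74
2  A100    m3      65
6  A100    m4      63
0    T4    m4      45
7  H100    m4      32
5  H100    m4      30
9  V100    m2      26
8  H100    m0      23
4  V100    m2      21
drop duplicate gpu (keep=first):
    gpu model  epochs
3  A100    m2      81
1    T4    m5      74
7  H100    m4      32
9  V100    m2      26
add column epochs_x3 = t['epochs'] * 3:
    gpu model  epochs  epochs_x3
3  A100    m2      81        243
1    T4    m5      74        222
7  H100    m4      32         96
9  V100    m2      26         78
add column epochs_x3_x5 = t['epochs_x3'] * 5:
    gpu model  epochs  epochs_x3  epochs_x3_x5
3  A100    m2      81        243          1215
1    T4    m5      74        222          1110
7  H100    m4      32         96           480
9  V100    m2      26         78           390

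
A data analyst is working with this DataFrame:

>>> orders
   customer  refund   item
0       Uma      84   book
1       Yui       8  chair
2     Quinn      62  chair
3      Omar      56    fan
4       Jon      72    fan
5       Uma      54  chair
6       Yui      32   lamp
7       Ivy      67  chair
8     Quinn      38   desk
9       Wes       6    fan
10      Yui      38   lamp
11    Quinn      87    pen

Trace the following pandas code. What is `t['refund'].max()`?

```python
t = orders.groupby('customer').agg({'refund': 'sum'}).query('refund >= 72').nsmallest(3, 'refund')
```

138

group by customer, sum of refund:
          refund
customer        
Ivy           67
Jon           72
Omar          56
Quinn        187
Uma          138
Wes            6
Yui           78
filter rows where refund >= 72:
          refund
customer        
Jon           72
Quinn        187
Uma          138
Yui           78
take 3 rows with smallest refund:
          refund
customer        
Jon           72
Yui           78
Uma          138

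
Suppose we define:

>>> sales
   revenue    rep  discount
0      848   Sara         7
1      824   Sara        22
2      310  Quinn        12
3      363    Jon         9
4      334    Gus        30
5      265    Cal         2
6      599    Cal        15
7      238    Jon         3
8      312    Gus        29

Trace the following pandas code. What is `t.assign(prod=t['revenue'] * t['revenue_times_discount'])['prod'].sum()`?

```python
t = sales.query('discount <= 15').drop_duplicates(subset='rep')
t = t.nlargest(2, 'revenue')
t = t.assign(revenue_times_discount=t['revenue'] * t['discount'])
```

filter rows where discount <= 15:
   revenue    rep  discount
0      848   Sara         7
2      310  Quinn        12
3      363    Jon         9
5      265    Cal         2
6      599    Cal        15
7      238    Jon         3
drop duplicate rep (keep=first):
   revenue    rep  discount
0      848   Sara         7
2      310  Quinn        12
3      363    Jon         9
5      265    Cal         2
take 2 rows with largest revenue:
   revenue   rep  discount
0      848  Sara         7
3      363   Jon         9
add column revenue_times_discount = t['revenue'] * t['discount']:
   revenue   rep  discount  revenue_times_discount
0      848  Sara         7                    5936
3      363   Jon         9                    3267
add column prod = t['revenue'] * t['revenue_times_discount']:
   revenue   rep  discount  revenue_times_discount     prod
0      848  Sara         7                    5936  5033728
3      363   Jon         9                    3267  1185921
Then the sum of column 'prod': 6219649

6219649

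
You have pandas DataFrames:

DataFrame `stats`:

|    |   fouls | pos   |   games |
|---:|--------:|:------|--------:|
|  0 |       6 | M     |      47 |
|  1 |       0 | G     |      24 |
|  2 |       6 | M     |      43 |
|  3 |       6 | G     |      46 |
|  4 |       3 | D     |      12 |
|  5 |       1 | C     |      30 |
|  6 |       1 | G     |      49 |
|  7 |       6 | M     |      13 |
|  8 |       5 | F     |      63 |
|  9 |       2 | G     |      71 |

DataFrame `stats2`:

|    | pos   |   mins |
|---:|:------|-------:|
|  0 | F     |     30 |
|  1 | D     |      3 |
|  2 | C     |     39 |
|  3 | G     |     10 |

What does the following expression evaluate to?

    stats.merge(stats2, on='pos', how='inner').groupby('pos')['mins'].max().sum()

82

merge on 'pos' (how='inner') → 7 rows:
   fouls pos  games  mins
0      0   G     24    10
1      6   G     46    10
2      3   D     12     3
3      1   C     30    39
4      1   G     49    10
5      5   F     63    30
6      2   G     71    10
group by pos, max of mins:
pos
C    39
D     3
F    30
G    10
Name: mins, dtype: int64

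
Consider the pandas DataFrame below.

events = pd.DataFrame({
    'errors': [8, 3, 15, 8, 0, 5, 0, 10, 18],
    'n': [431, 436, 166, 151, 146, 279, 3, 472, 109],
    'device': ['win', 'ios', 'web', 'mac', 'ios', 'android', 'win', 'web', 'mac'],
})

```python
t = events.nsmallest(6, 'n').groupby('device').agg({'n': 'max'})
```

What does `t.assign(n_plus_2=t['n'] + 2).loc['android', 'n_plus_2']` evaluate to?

take 6 rows with smallest n:
   errors    n   device
6       0    3      win
8      18  109      mac
4       0  146      ios
3       8  151      mac
2      15  166      web
5       5  279  android
group by device, max of n:
           n
device      
android  279
ios      146
mac      151
web      166
win        3
add column n_plus_2 = t['n'] + 2:
           n  n_plus_2
device                
android  279       281
ios      146       148
mac      151       153
web      166       168
win        3         5

281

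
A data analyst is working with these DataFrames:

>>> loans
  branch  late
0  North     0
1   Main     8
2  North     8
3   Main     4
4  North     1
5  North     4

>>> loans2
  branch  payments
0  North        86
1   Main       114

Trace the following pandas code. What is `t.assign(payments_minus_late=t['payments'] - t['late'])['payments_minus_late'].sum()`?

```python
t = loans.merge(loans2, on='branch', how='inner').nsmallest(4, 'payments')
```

331

merge on 'branch' (how='inner') → 6 rows:
  branch  late  payments
0  North     0        86
1   Main     8       114
2  North     8        86
3   Main     4       114
4  North     1        86
5  North     4        86
take 4 rows with smallest payments:
  branch  late  payments
0  North     0        86
2  North     8        86
4  North     1        86
5  North     4        86
add column payments_minus_late = t['payments'] - t['late']:
  branch  late  payments  payments_minus_late
0  North     0        86                   86
2  North     8        86                   78
4  North     1        86                   85
5  North     4        86                   82
Finally, sum of column 'payments_minus_late' = 331.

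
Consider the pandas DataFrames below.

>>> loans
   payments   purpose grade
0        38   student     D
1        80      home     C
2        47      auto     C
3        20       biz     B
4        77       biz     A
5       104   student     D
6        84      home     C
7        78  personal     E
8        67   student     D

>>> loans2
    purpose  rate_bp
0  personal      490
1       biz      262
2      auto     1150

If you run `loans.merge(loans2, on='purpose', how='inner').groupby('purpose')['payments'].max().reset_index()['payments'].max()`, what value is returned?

merge on 'purpose' (how='inner') → 4 rows:
   payments   purpose grade  rate_bp
0        47      auto     C     1150
1        20       biz     B      262
2        77       biz     A      262
3        78  personal     E      490
group by purpose, max of payments:
purpose
auto        47
biz         77
personal    78
Name: payments, dtype: int64
reset_index():
    purpose  payments
0      auto        47
1       biz        77
2  personal        78
Reading off the max of column 'payments', we get 78.

78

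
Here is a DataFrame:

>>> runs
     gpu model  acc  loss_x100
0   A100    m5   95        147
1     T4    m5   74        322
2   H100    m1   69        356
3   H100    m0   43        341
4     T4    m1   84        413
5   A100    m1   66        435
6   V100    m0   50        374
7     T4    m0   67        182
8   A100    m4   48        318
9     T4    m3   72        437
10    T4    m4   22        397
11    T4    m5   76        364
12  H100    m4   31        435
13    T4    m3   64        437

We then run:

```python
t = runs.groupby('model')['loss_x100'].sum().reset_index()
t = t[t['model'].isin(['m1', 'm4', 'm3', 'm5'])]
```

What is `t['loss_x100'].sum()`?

group by model, sum of loss_x100:
model
m0     897
m1    1204
m3     874
m4    1150
m5     833
Name: loss_x100, dtype: int64
reset_index():
  model  loss_x100
0    m0        897
1    m1       1204
2    m3        874
3    m4       1150
4    m5        833
filter rows where model in ['m1', 'm4', 'm3', 'm5']:
  model  loss_x100
1    m1       1204
2    m3        874
3    m4       1150
4    m5        833
Then the sum of column 'loss_x100': 4061

4061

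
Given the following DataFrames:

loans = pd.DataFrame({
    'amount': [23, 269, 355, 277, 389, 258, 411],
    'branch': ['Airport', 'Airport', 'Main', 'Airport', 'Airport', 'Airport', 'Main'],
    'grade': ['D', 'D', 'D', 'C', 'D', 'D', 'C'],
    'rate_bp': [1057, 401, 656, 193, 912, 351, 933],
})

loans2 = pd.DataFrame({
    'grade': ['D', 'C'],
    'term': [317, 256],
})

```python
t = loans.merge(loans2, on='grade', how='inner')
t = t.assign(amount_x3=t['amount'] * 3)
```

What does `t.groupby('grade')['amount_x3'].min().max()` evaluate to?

merge on 'grade' (how='inner') → 7 rows:
   amount   branch grade  rate_bp  term
0      23  Airport     D     1057   317
1     269  Airport     D      401   317
2     355     Main     D      656   317
3     277  Airport     C      193   256
4     389  Airport     D      912   317
5     258  Airport     D      351   317
6     411     Main     C      933   256
add column amount_x3 = t['amount'] * 3:
   amount   branch grade  rate_bp  term  amount_x3
0      23  Airport     D     1057   317         69
1     269  Airport     D      401   317        807
2     355     Main     D      656   317       1065
3     277  Airport     C      193   256        831
4     389  Airport     D      912   317       1167
5     258  Airport     D      351   317        774
6     411     Main     C      933   256       1233
group by grade, min of amount_x3:
grade
C    831
D     69
Name: amount_x3, dtype: int64

831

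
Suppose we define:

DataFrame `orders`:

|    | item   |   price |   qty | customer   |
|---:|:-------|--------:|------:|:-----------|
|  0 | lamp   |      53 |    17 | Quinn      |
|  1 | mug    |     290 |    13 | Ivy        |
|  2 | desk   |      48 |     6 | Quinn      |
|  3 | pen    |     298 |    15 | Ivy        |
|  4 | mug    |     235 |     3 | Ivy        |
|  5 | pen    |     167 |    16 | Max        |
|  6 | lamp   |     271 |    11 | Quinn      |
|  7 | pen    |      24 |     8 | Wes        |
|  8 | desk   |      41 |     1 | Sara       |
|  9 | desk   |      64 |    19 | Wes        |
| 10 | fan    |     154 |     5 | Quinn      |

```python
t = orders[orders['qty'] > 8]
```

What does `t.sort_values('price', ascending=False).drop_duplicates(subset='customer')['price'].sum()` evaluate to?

800

filter rows where qty > 8:
   item  price  qty customer
0  lamp     53   17    Quinn
1   mug    290   13      Ivy
3   pen    298   15      Ivy
5   pen    167   16      Max
6  lamp    271   11    Quinn
9  desk     64   19      Wes
sort by price descending:
   item  price  qty customer
3   pen    298   15      Ivy
1   mug    290   13      Ivy
6  lamp    271   11    Quinn
5   pen    167   16      Max
9  desk     64   19      Wes
0  lamp     53   17    Quinn
drop duplicate customer (keep=first):
   item  price  qty customer
3   pen    298   15      Ivy
6  lamp    271   11    Quinn
5   pen    167   16      Max
9  desk     64   19      Wes
sum of column 'price' → 800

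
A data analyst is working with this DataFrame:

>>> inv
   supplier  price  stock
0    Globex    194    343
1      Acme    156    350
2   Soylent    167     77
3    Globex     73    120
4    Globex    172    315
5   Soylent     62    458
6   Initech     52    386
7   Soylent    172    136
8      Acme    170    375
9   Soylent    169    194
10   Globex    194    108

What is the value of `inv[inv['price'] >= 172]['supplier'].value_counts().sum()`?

4

filter rows where price >= 172:
   supplier  price  stock
0    Globex    194    343
4    Globex    172    315
7   Soylent    172    136
10   Globex    194    108
value_counts of supplier:
supplier
Globex     3
Soylent    1
Name: count, dtype: int64
Reading off the sum of the resulting series, we get 4.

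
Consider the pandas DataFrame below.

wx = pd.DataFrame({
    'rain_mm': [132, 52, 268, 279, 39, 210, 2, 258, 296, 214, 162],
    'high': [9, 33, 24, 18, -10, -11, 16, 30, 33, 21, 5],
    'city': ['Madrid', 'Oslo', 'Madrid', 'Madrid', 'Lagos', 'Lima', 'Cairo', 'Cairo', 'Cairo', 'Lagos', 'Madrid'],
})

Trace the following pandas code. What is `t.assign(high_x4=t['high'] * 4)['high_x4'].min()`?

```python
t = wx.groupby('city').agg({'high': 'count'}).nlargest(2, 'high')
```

12

group by city, count of high:
        high
city        
Cairo      3
Lagos      2
Lima       1
Madrid     4
Oslo       1
take 2 rows with largest high:
        high
city        
Madrid     4
Cairo      3
add column high_x4 = t['high'] * 4:
        high  high_x4
city                 
Madrid     4       16
Cairo      3       12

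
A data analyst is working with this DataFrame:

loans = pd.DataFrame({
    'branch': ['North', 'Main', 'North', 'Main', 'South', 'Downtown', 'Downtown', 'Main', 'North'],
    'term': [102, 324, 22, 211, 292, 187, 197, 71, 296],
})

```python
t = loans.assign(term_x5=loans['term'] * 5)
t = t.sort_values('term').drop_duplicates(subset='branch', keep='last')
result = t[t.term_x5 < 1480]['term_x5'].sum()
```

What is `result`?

2445

add column term_x5 = loans['term'] * 5:
     branch  term  term_x5
0     North   102      510
1      Main   324     1620
2     North    22      110
3      Main   211     1055
4     South   292     1460
5  Downtown   187      935
6  Downtown   197      985
7      Main    71      355
8     North   296     1480
sort by term:
     branch  term  term_x5
2     North    22      110
7      Main    71      355
0     North   102      510
5  Downtown   187      935
6  Downtown   197      985
3      Main   211     1055
4     South   292     1460
8     North   296     1480
1      Main   324     1620
drop duplicate branch (keep=last):
     branch  term  term_x5
6  Downtown   197      985
4     South   292     1460
8     North   296     1480
1      Main   324     1620
filter rows where term_x5 < 1480:
     branch  term  term_x5
6  Downtown   197      985
4     South   292     1460
Taking the sum of column 'term_x5' gives 2445.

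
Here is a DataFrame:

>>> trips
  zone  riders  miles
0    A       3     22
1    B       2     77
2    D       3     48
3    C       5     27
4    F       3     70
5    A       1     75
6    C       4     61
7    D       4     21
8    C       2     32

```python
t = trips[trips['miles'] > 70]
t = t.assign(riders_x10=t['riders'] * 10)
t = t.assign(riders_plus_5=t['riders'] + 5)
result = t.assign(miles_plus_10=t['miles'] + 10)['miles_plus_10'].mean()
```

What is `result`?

86.0

filter rows where miles > 70:
  zone  riders  miles
1    B       2     77
5    A       1     75
add column riders_x10 = t['riders'] * 10:
  zone  riders  miles  riders_x10
1    B       2     77          20
5    A       1     75          10
add column riders_plus_5 = t['riders'] + 5:
  zone  riders  miles  riders_x10  riders_plus_5
1    B       2     77          20              7
5    A       1     75          10              6
add column miles_plus_10 = t['miles'] + 10:
  zone  riders  miles  riders_x10  riders_plus_5  miles_plus_10
1    B       2     77          20              7             87
5    A       1     75          10              6             85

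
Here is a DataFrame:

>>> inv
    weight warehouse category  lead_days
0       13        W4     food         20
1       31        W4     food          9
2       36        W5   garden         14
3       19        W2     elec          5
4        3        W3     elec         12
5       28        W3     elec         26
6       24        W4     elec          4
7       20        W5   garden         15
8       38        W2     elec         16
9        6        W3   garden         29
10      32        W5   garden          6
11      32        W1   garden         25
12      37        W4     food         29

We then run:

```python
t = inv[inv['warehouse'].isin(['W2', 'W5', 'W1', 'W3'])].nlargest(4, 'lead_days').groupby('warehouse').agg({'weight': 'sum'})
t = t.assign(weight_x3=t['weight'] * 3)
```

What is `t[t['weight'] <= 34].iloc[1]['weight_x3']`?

102

filter rows where warehouse in ['W2', 'W5', 'W1', 'W3']:
    weight warehouse category  lead_days
2       36        W5   garden         14
3       19        W2     elec          5
4        3        W3     elec         12
5       28        W3     elec         26
7       20        W5   garden         15
8       38        W2     elec         16
9        6        W3   garden         29
10      32        W5   garden          6
11      32        W1   garden         25
take 4 rows with largest lead_days:
    weight warehouse category  lead_days
9        6        W3   garden         29
5       28        W3     elec         26
11      32        W1   garden         25
8       38        W2     elec         16
group by warehouse, sum of weight:
           weight
warehouse        
W1             32
W2             38
W3             34
add column weight_x3 = t['weight'] * 3:
           weight  weight_x3
warehouse                   
W1             32         96
W2             38        114
W3             34        102
filter rows where weight <= 34:
           weight  weight_x3
warehouse                   
W1             32         96
W3             34        102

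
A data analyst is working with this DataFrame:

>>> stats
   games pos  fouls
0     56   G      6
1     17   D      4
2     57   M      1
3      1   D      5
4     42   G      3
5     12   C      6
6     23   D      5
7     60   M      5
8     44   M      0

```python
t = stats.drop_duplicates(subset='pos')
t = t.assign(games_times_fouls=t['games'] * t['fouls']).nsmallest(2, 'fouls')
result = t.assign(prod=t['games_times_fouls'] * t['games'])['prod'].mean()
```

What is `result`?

drop duplicate pos (keep=first):
   games pos  fouls
0     56   G      6
1     17   D      4
2     57   M      1
5     12   C      6
add column games_times_fouls = t['games'] * t['fouls']:
   games pos  fouls  games_times_fouls
0     56   G      6                336
1     17   D      4                 68
2     57   M      1                 57
5     12   C      6                 72
take 2 rows with smallest fouls:
   games pos  fouls  games_times_fouls
2     57   M      1                 57
1     17   D      4                 68
add column prod = t['games_times_fouls'] * t['games']:
   games pos  fouls  games_times_fouls  prod
2     57   M      1                 57  3249
1     17   D      4                 68  1156
Hence 2202.5.

2202.5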